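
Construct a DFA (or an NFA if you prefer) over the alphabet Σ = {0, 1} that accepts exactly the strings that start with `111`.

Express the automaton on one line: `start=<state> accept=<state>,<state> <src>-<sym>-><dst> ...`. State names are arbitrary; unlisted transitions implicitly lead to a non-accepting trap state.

Check the first 3 symbols one by one: s0 through s2 record how many have matched `111` so far; any wrong symbol goes to the dead state s4. After all 3 match we enter the accepting sink s3.
5 states suffice.
        0   1  
>  s0   s4  s1 
   s1   s4  s2 
   s2   s4  s3 
 * s3   s3  s3 
   s4   s4  s4 
(> = start, * = accepting)

start=s0 accept=s3 s0-0->s4 s0-1->s1 s1-0->s4 s1-1->s2 s2-0->s4 s2-1->s3 s3-0->s3 s3-1->s3 s4-0->s4 s4-1->s4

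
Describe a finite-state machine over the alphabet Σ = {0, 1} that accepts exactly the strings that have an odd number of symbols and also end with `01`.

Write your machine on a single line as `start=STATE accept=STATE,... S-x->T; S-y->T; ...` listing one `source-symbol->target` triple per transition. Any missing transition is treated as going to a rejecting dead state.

Build one automaton per condition and run them in lockstep. One (2 states) tracks the input length modulo 2; the other (3 states) tracks how much of the suffix `01` has currently been matched. Each combined state is a pair, one component from each; accept when both components accept. Minimizing collapses redundant product states.
       0  1 
>  A   B  B 
   B   C  A 
   C   B  D 
 * D   C  A 
(> = start, * = accepting)

start=A; accept=D; A-0->B; A-1->B; B-0->C; B-1->A; C-0->B; C-1->D; D-0->C; D-1->A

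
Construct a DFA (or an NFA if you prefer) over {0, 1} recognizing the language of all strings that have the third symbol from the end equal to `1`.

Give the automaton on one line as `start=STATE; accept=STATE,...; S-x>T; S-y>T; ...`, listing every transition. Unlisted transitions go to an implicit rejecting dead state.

start=s0; accept=s11,s12,s13,s14; s0-0>s1; s0-1>s2; s1-0>s3; s1-1>s4; s2-0>s5; s2-1>s6; s3-0>s7; s3-1>s8; s4-0>s9; s4-1>s10; s5-0>s11; s5-1>s12; s6-0>s13; s6-1>s14; s7-0>s7; s7-1>s8; s8-0>s9; s8-1>s10; s9-0>s11; s9-1>s12; s10-0>s13; s10-1>s14; s11-0>s7; s11-1>s8; s12-0>s9; s12-1>s10; s13-0>s11; s13-1>s12; s14-0>s13; s14-1>s14

Because acceptance depends on a position counted from the end, the machine has to buffer the most recent 3 symbols. Make each state the string of the last up-to-3 symbols read; on input `x` shift the window left and append `x`. Accept when the buffered window has length 3 and begins with `1`.
          0    1  
>  s0     s1   s2 
   s1     s3   s4 
   s2     s5   s6 
   s3     s7   s8 
   s4     s9  s10 
   s5    s11  s12 
   s6    s13  s14 
   s7     s7   s8 
   s8     s9  s10 
   s9    s11  s12 
   s10   s13  s14 
 * s11    s7   s8 
 * s12    s9  s10 
 * s13   s11  s12 
 * s14   s13  s14 
(> = start, * = accepting)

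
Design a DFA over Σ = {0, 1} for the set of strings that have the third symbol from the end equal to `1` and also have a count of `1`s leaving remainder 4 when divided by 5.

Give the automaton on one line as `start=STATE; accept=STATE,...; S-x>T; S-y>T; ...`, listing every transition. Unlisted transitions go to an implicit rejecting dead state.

Build one automaton per condition and run them in lockstep. The first has 15 states tracking the last 3 symbols read; the second has 5 states tracking the count of `1`s modulo 5. A product state is a pair (one from each), accepting exactly when both do. After merging equivalent states the machine shrinks.
With 16 states:
          0    1  
>  q0     q0   q1 
   q1     q1   q2 
   q2     q3   q4 
   q3     q3   q5 
   q4     q6   q7 
   q5     q6   q8 
   q6     q9  q10 
 * q7    q11   q0 
   q8    q11   q0 
   q9     q9  q12 
 * q10   q13   q0 
 * q11   q14   q0 
   q12   q13   q0 
   q13   q14   q0 
 * q14   q15   q0 
   q15   q15   q0 
(> = start, * = accepting)

start=q0; accept=q7,q10,q11,q14; q0-0>q0; q0-1>q1; q1-0>q1; q1-1>q2; q2-0>q3; q2-1>q4; q3-0>q3; q3-1>q5; q4-0>q6; q4-1>q7; q5-0>q6; q5-1>q8; q6-0>q9; q6-1>q10; q7-0>q11; q7-1>q0; q8-0>q11; q8-1>q0; q9-0>q9; q9-1>q12; q10-0>q13; q10-1>q0; q11-0>q14; q11-1>q0; q12-0>q13; q12-1>q0; q13-0>q14; q13-1>q0; q14-0>q15; q14-1>q0; q15-0>q15; q15-1>q0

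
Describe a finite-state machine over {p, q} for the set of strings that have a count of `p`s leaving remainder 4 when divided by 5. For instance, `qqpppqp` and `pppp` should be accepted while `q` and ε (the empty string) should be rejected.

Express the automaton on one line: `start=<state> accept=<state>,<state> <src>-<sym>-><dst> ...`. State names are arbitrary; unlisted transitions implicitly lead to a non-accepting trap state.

start=A accept=E A-p->B A-q->A B-p->C B-q->B C-p->D C-q->C D-p->E D-q->D E-p->A E-q->E

The only thing that matters is how many `p`s have appeared, reduced mod 5. Use one state per residue: A for 0, …, E for 4. Reading `p` moves to the next residue; anything else stays put. E is accepting.
A 5-state machine:
       p  q 
>  A   B  A 
   B   C  B 
   C   D  C 
   D   E  D 
 * E   A  E 
(> = start, * = accepting)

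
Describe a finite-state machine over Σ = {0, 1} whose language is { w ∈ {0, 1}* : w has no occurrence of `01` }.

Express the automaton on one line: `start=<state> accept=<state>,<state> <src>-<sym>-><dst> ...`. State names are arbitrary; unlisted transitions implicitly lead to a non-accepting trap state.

start=q0 accept=q0,q1 q0-0->q1 q0-1->q0 q1-0->q1 q1-1->q2 q2-0->q2 q2-1->q2

This is the complement of 'contains `01`'. Use the same substring-matching states — q0 through q2 holding how much of `01` has just been matched — but flip the accepting set: everything except the trap q2 accepts.
3 states suffice.
        0   1  
>* q0   q1  q0 
 * q1   q1  q2 
   q2   q2  q2 
(> = start, * = accepting)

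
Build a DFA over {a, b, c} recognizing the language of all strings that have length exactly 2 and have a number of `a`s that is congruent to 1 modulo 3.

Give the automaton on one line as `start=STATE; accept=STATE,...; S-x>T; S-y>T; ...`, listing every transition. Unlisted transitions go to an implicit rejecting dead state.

Handle the two conditions separately and then intersect. One (4 states) tracks the input length, saturating at 3; the other (3 states) tracks the count of `a`s modulo 3. Each combined state is a pair, one component from each; accept when both components accept.
A 9-state machine:
        a   b   c  
>  q0   q1  q2  q2 
   q1   q3  q4  q4 
   q2   q4  q5  q5 
   q3   q6  q7  q7 
 * q4   q7  q8  q8 
   q5   q8  q6  q6 
   q6   q8  q6  q6 
   q7   q6  q7  q7 
   q8   q7  q8  q8 
(> = start, * = accepting)

start=q0; accept=q4; q0-a>q1; q0-b>q2; q0-c>q2; q1-a>q3; q1-b>q4; q1-c>q4; q2-a>q4; q2-b>q5; q2-c>q5; q3-a>q6; q3-b>q7; q3-c>q7; q4-a>q7; q4-b>q8; q4-c>q8; q5-a>q8; q5-b>q6; q5-c>q6; q6-a>q8; q6-b>q6; q6-c>q6; q7-a>q6; q7-b>q7; q7-c>q7; q8-a>q7; q8-b>q8; q8-c>q8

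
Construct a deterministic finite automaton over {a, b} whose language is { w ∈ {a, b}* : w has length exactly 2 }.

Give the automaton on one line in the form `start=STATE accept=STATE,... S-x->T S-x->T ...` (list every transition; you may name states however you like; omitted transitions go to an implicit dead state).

start=q0 accept=q2 q0-a->q1 q0-b->q1 q1-a->q2 q1-b->q2 q2-a->q3 q2-b->q3 q3-a->q3 q3-b->q3

We only need to distinguish lengths 0, 1, …, 2, and '>2'. Chain q0 → q1 → q2 → q3 on every symbol, with q3 looping. Accepting states: {q2}.
4 states suffice.
        a   b  
>  q0   q1  q1 
   q1   q2  q2 
 * q2   q3  q3 
   q3   q3  q3 
(> = start, * = accepting)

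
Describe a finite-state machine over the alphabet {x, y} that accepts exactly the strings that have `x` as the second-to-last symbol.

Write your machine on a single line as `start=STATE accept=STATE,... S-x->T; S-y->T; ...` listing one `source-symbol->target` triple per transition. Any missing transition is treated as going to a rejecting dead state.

Because acceptance depends on a position counted from the end, the machine has to buffer the most recent 2 symbols. Make each state the string of the last up-to-2 symbols read; on input `x` shift the window left and append `x`. Accept when the buffered window has length 2 and begins with `x`.
With 7 states:
        x   y  
>  S0   S1  S2 
   S1   S3  S4 
   S2   S5  S6 
 * S3   S3  S4 
 * S4   S5  S6 
   S5   S3  S4 
   S6   S5  S6 
(> = start, * = accepting)

start=S0; accept=S3,S4; S0-x->S1; S0-y->S2; S1-x->S3; S1-y->S4; S2-x->S5; S2-y->S6; S3-x->S3; S3-y->S4; S4-x->S5; S4-y->S6; S5-x->S3; S5-y->S4; S6-x->S5; S6-y->S6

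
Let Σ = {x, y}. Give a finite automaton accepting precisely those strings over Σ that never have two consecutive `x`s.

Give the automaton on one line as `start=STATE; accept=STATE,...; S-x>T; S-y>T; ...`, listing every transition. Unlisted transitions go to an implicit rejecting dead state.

Track partial matches of the forbidden pattern `xx`. State q2 is a dead state reached once `xx` has occurred; every other state accepts. q0 means no part of `xx` is currently matched.
A 3-state machine:
        x   y  
>* q0   q1  q0 
 * q1   q2  q0 
   q2   q2  q2 
(> = start, * = accepting)

start=q0; accept=q0,q1; q0-x>q1; q0-y>q0; q1-x>q2; q1-y>q0; q2-x>q2; q2-y>q2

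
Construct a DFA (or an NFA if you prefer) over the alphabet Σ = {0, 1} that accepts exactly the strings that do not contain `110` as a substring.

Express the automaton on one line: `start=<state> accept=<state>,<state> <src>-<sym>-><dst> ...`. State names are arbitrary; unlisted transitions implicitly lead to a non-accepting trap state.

start=s0 accept=s0,s1,s2 s0-0->s0 s0-1->s1 s1-0->s0 s1-1->s2 s2-0->s3 s2-1->s2 s3-0->s3 s3-1->s3

This is the complement of 'contains `110`'. Use the same substring-matching states — s0 through s3 holding how much of `110` has just been matched — but flip the accepting set: everything except the trap s3 accepts.
With 4 states:
        0   1  
>* s0   s0  s1 
 * s1   s0  s2 
 * s2   s3  s2 
   s3   s3  s3 
(> = start, * = accepting)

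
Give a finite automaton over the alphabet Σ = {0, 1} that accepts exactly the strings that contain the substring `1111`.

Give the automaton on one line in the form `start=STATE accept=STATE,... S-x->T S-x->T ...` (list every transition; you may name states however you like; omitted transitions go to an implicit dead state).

States s0..s3 record the length of the longest prefix of `1111` that matches the current input suffix. Reaching s4 means `1111` has been seen, and we stay there forever. Accept from s4.
A 5-state machine:
        0   1  
>  s0   s0  s1 
   s1   s0  s2 
   s2   s0  s3 
   s3   s0  s4 
 * s4   s4  s4 
(> = start, * = accepting)

start=s0 accept=s4 s0-0->s0 s0-1->s1 s1-0->s0 s1-1->s2 s2-0->s0 s2-1->s3 s3-0->s0 s3-1->s4 s4-0->s4 s4-1->s4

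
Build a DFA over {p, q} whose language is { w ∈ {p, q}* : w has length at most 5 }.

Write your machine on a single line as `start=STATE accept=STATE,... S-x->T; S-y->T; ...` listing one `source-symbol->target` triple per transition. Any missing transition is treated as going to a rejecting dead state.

We only need to distinguish lengths 0, 1, …, 5, and '>5'. Chain A → B → C → D → E → F → G on every symbol, with G looping. Accepting states: {A, B, C, D, E, F}.
7 states suffice.
       p  q 
>* A   B  B 
 * B   C  C 
 * C   D  D 
 * D   E  E 
 * E   F  F 
 * F   G  G 
   G   G  G 
(> = start, * = accepting)

start=A; accept=A,B,C,D,E,F; A-p->B; A-q->B; B-p->C; B-q->C; C-p->D; C-q->D; D-p->E; D-q->E; E-p->F; E-q->F; F-p->G; F-q->G; G-p->G; G-q->G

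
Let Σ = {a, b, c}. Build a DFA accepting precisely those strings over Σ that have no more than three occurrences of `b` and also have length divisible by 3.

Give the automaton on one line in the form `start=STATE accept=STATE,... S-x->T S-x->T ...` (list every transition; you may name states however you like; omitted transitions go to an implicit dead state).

start=q0 accept=q0,q6,q7,q8 q0-a->q1 q0-b->q2 q0-c->q1 q1-a->q3 q1-b->q4 q1-c->q3 q2-a->q4 q2-b->q5 q2-c->q4 q3-a->q0 q3-b->q6 q3-c->q0 q4-a->q6 q4-b->q7 q4-c->q6 q5-a->q7 q5-b->q8 q5-c->q7 q6-a->q2 q6-b->q9 q6-c->q2 q7-a->q9 q7-b->q10 q7-c->q9 q8-a->q10 q8-b->q11 q8-c->q10 q9-a->q5 q9-b->q12 q9-c->q5 q10-a->q12 q10-b->q11 q10-c->q12 q11-a->q11 q11-b->q11 q11-c->q11 q12-a->q8 q12-b->q11 q12-c->q8

Handle the two conditions separately and then intersect. The first has 5 states tracking the count of `b`s, saturating at 4; the second has 3 states tracking the input length modulo 3. A product state is a pair (one from each), accepting exactly when both do. After merging equivalent states the machine shrinks.
13 states suffice.
          a    b    c  
>* q0     q1   q2   q1 
   q1     q3   q4   q3 
   q2     q4   q5   q4 
   q3     q0   q6   q0 
   q4     q6   q7   q6 
   q5     q7   q8   q7 
 * q6     q2   q9   q2 
 * q7     q9  q10   q9 
 * q8    q10  q11  q10 
   q9     q5  q12   q5 
   q10   q12  q11  q12 
   q11   q11  q11  q11 
   q12    q8  q11   q8 
(> = start, * = accepting)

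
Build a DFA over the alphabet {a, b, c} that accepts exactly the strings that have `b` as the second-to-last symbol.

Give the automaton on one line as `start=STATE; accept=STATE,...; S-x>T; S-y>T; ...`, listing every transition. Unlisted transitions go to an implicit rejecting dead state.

start=q0; accept=q7,q8,q9; q0-a>q1; q0-b>q2; q0-c>q3; q1-a>q4; q1-b>q5; q1-c>q6; q2-a>q7; q2-b>q8; q2-c>q9; q3-a>q10; q3-b>q11; q3-c>q12; q4-a>q4; q4-b>q5; q4-c>q6; q5-a>q7; q5-b>q8; q5-c>q9; q6-a>q10; q6-b>q11; q6-c>q12; q7-a>q4; q7-b>q5; q7-c>q6; q8-a>q7; q8-b>q8; q8-c>q9; q9-a>q10; q9-b>q11; q9-c>q12; q10-a>q4; q10-b>q5; q10-c>q6; q11-a>q7; q11-b>q8; q11-c>q9; q12-a>q10; q12-b>q11; q12-c>q12

Because acceptance depends on a position counted from the end, the machine has to buffer the most recent 2 symbols. Make each state the string of the last up-to-2 symbols read; on input `x` shift the window left and append `x`. Accept when the buffered window has length 2 and begins with `b`.
A 13-state machine:
          a    b    c  
>  q0     q1   q2   q3 
   q1     q4   q5   q6 
   q2     q7   q8   q9 
   q3    q10  q11  q12 
   q4     q4   q5   q6 
   q5     q7   q8   q9 
   q6    q10  q11  q12 
 * q7     q4   q5   q6 
 * q8     q7   q8   q9 
 * q9    q10  q11  q12 
   q10    q4   q5   q6 
   q11    q7   q8   q9 
   q12   q10  q11  q12 
(> = start, * = accepting)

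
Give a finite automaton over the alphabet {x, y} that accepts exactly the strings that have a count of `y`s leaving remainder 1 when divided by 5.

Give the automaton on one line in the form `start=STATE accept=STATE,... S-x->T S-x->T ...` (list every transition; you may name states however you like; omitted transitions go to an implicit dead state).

start=s0 accept=s1 s0-x->s0 s0-y->s1 s1-x->s1 s1-y->s2 s2-x->s2 s2-y->s3 s3-x->s3 s3-y->s4 s4-x->s4 s4-y->s0

The only thing that matters is how many `y`s have appeared, reduced mod 5. Use one state per residue: s0 for 0, …, s4 for 4. Reading `y` moves to the next residue; anything else stays put. s1 is accepting.
A 5-state machine:
        x   y  
>  s0   s0  s1 
 * s1   s1  s2 
   s2   s2  s3 
   s3   s3  s4 
   s4   s4  s0 
(> = start, * = accepting)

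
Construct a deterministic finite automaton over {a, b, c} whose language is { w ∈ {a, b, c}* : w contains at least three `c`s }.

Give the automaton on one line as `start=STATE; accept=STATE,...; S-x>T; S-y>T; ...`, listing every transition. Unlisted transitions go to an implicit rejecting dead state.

start=q0; accept=q3,q4; q0-a>q0; q0-b>q0; q0-c>q1; q1-a>q1; q1-b>q1; q1-c>q2; q2-a>q2; q2-b>q2; q2-c>q3; q3-a>q3; q3-b>q3; q3-c>q4; q4-a>q4; q4-b>q4; q4-c>q4

Count `c`s, saturating at 4: states q0 through q3 mean 0 through 3 `c`s seen; q4 means more than 3. Each `c` increments (capped at q4); other symbols loop. Accept from {q3, q4}.
A 5-state machine:
        a   b   c  
>  q0   q0  q0  q1 
   q1   q1  q1  q2 
   q2   q2  q2  q3 
 * q3   q3  q3  q4 
 * q4   q4  q4  q4 
(> = start, * = accepting)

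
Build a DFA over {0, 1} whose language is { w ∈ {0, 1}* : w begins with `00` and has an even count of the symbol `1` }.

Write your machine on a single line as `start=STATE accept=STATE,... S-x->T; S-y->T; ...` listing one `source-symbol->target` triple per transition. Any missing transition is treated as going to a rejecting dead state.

Handle the two conditions separately and then intersect. The first has 4 states tracking whether the input so far still matches the prefix `00`; the second has 2 states tracking the count of `1`s modulo 2. A product state is a pair (one from each), accepting exactly when both do.
6 states suffice.
        0   1  
>  q0   q1  q2 
   q1   q3  q2 
   q2   q2  q4 
 * q3   q3  q5 
   q4   q4  q2 
   q5   q5  q3 
(> = start, * = accepting)

start=q0; accept=q3; q0-0->q1; q0-1->q2; q1-0->q3; q1-1->q2; q2-0->q2; q2-1->q4; q3-0->q3; q3-1->q5; q4-0->q4; q4-1->q2; q5-0->q5; q5-1->q3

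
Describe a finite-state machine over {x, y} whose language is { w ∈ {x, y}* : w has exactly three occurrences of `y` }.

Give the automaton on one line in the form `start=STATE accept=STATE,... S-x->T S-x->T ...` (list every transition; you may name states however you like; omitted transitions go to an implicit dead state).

start=q0 accept=q3 q0-x->q0 q0-y->q1 q1-x->q1 q1-y->q2 q2-x->q2 q2-y->q3 q3-x->q3 q3-y->q4 q4-x->q4 q4-y->q4

Only the number of `y`s matters, and only up to 4. Make a chain q0 → q1 → q2 → q3 → q4 advanced by each `y` (with q4 absorbing); every other symbol self-loops. The accepting set is {q3}.
A 5-state machine:
        x   y  
>  q0   q0  q1 
   q1   q1  q2 
   q2   q2  q3 
 * q3   q3  q4 
   q4   q4  q4 
(> = start, * = accepting)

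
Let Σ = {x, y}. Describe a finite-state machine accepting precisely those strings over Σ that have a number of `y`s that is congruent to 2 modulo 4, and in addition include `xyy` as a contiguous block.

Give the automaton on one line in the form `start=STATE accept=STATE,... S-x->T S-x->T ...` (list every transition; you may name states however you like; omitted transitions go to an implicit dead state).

Run two small machines in parallel and take their product. One (4 states) tracks the count of `y`s modulo 4; the other (4 states) tracks whether and how much of `xyy` has been seen. Each combined state is a pair, one component from each; accept when both components accept.
16 states suffice.
       x  y 
>  A   B  C 
   B   B  D 
   C   E  F 
   D   E  G 
   E   E  H 
   F   I  J 
 * G   G  K 
   H   I  K 
   I   I  L 
   J   M  A 
   K   K  N 
   L   M  N 
   M   M  O 
   N   N  P 
   O   B  P 
   P   P  G 
(> = start, * = accepting)

start=A accept=G A-x->B A-y->C B-x->B B-y->D C-x->E C-y->F D-x->E D-y->G E-x->E E-y->H F-x->I F-y->J G-x->G G-y->K H-x->I H-y->K I-x->I I-y->L J-x->M J-y->A K-x->K K-y->N L-x->M L-y->N M-x->M M-y->O N-x->N N-y->P O-x->B O-y->P P-x->P P-y->G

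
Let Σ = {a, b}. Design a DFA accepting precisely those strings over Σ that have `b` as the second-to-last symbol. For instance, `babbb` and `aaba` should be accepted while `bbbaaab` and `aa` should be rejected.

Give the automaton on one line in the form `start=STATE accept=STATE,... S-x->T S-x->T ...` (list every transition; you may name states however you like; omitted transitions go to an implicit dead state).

Because acceptance depends on a position counted from the end, the machine has to buffer the most recent 2 symbols. Make each state the string of the last up-to-2 symbols read; on input `x` shift the window left and append `x`. Accept when the buffered window has length 2 and begins with `b`.
A 7-state machine:
        a   b  
>  s0   s1  s2 
   s1   s3  s4 
   s2   s5  s6 
   s3   s3  s4 
   s4   s5  s6 
 * s5   s3  s4 
 * s6   s5  s6 
(> = start, * = accepting)

start=s0 accept=s5,s6 s0-a->s1 s0-b->s2 s1-a->s3 s1-b->s4 s2-a->s5 s2-b->s6 s3-a->s3 s3-b->s4 s4-a->s5 s4-b->s6 s5-a->s3 s5-b->s4 s6-a->s5 s6-b->s6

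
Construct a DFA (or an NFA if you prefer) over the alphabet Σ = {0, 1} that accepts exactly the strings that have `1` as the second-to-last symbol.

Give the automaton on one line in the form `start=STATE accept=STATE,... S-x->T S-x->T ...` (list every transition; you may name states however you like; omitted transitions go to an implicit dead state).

start=A accept=F,G A-0->B A-1->C B-0->D B-1->E C-0->F C-1->G D-0->D D-1->E E-0->F E-1->G F-0->D F-1->E G-0->F G-1->G

A DFA must remember the last 2 symbols (since which symbol is second-to-last isn't known until the input ends). Use one state per possible window of the last ≤2 symbols; accept from those whose window starts with `1`.
7 states suffice.
       0  1 
>  A   B  C 
   B   D  E 
   C   F  G 
   D   D  E 
   E   F  G 
 * F   D  E 
 * G   F  G 
(> = start, * = accepting)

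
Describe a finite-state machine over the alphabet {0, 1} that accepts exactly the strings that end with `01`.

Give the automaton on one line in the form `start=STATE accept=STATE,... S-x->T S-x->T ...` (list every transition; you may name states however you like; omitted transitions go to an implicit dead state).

Let each state record the length of the longest suffix of the input read so far that is also a prefix of `01`. q1 means the last symbol is `0`; q2 means the last 2 symbols are `01`. Accept only at q2, where the string currently ends in `01`.
A 3-state machine:
        0   1  
>  q0   q1  q0 
   q1   q1  q2 
 * q2   q1  q0 
(> = start, * = accepting)

start=q0 accept=q2 q0-0->q1 q0-1->q0 q1-0->q1 q1-1->q2 q2-0->q1 q2-1->q0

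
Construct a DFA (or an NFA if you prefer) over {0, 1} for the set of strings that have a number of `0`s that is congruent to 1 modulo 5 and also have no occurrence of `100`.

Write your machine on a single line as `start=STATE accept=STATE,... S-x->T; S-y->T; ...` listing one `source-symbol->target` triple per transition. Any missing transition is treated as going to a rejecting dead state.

start=S0; accept=S1,S4,S5; S0-0->S1; S0-1->S2; S1-0->S3; S1-1->S4; S2-0->S5; S2-1->S2; S3-0->S6; S3-1->S7; S4-0->S8; S4-1->S4; S5-0->S9; S5-1->S4; S6-0->S10; S6-1->S11; S7-0->S12; S7-1->S7; S8-0->S9; S8-1->S7; S9-0->S9; S9-1->S9; S10-0->S0; S10-1->S13; S11-0->S14; S11-1->S11; S12-0->S9; S12-1->S11; S13-0->S15; S13-1->S13; S14-0->S9; S14-1->S13; S15-0->S9; S15-1->S2

Build one automaton per condition and run them in lockstep. One (5 states) tracks the count of `0`s modulo 5; the other (4 states) tracks partial matches of the forbidden pattern `100`. Each combined state is a pair, one component from each; accept when both components accept. Equivalent product states are then merged.
16 states suffice.
          0    1  
>  S0     S1   S2 
 * S1     S3   S4 
   S2     S5   S2 
   S3     S6   S7 
 * S4     S8   S4 
 * S5     S9   S4 
   S6    S10  S11 
   S7    S12   S7 
   S8     S9   S7 
   S9     S9   S9 
   S10    S0  S13 
   S11   S14  S11 
   S12    S9  S11 
   S13   S15  S13 
   S14    S9  S13 
   S15    S9   S2 
(> = start, * = accepting)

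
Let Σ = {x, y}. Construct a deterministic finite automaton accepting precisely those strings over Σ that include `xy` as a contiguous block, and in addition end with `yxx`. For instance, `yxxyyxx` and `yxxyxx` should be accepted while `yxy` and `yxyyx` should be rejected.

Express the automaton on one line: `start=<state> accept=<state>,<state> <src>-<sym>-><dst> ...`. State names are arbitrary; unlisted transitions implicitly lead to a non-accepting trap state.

start=q0 accept=q7 q0-x->q1 q0-y->q2 q1-x->q1 q1-y->q3 q2-x->q4 q2-y->q2 q3-x->q5 q3-y->q3 q4-x->q6 q4-y->q3 q5-x->q7 q5-y->q3 q6-x->q1 q6-y->q3 q7-x->q8 q7-y->q3 q8-x->q8 q8-y->q3

Build one automaton per condition and run them in lockstep. The first has 3 states tracking whether and how much of `xy` has been seen; the second has 4 states tracking how much of the suffix `yxx` has currently been matched. A product state is a pair (one from each), accepting exactly when both do.
With 9 states:
        x   y  
>  q0   q1  q2 
   q1   q1  q3 
   q2   q4  q2 
   q3   q5  q3 
   q4   q6  q3 
   q5   q7  q3 
   q6   q1  q3 
 * q7   q8  q3 
   q8   q8  q3 
(> = start, * = accepting)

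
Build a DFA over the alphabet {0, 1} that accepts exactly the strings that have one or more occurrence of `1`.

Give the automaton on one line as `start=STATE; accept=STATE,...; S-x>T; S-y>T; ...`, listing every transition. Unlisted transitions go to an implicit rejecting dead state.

Count `1`s, saturating at 2: state S0 means no `1` yet, S1 means one `1` seen, S2 means more than one. Each `1` increments (capped at S2); other symbols loop. Accept from {S1, S2}.
A 3-state machine:
        0   1  
>  S0   S0  S1 
 * S1   S1  S2 
 * S2   S2  S2 
(> = start, * = accepting)

start=S0; accept=S1,S2; S0-0>S0; S0-1>S1; S1-0>S1; S1-1>S2; S2-0>S2; S2-1>S2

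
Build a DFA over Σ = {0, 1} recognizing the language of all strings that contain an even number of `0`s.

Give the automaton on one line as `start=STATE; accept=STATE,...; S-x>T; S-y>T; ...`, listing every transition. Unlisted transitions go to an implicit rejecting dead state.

start=q0; accept=q0; q0-0>q1; q0-1>q0; q1-0>q0; q1-1>q1

The only thing that matters is how many `0`s have appeared, reduced mod 2. Use one state per residue: q0 for 0, …, q1 for 1. Reading `0` moves to the next residue; anything else stays put. q0 is accepting.
        0   1  
>* q0   q1  q0 
   q1   q0  q1 
(> = start, * = accepting)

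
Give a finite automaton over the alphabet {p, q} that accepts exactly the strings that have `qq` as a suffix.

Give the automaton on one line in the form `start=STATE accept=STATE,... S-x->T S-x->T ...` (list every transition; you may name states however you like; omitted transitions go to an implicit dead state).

start=s0 accept=s2 s0-p->s0 s0-q->s1 s1-p->s0 s1-q->s2 s2-p->s0 s2-q->s2

Let each state record the length of the longest suffix of the input read so far that is also a prefix of `qq`. s1 means the last symbol is `q`; s2 means the last 2 symbols are `qq`. Accept only at s2, where the string currently ends in `qq`.
A 3-state machine:
        p   q  
>  s0   s0  s1 
   s1   s0  s2 
 * s2   s0  s2 
(> = start, * = accepting)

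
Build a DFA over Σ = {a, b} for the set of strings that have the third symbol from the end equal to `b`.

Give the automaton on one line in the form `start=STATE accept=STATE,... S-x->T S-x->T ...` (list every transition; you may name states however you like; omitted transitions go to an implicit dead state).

start=q0 accept=q11,q12,q13,q14 q0-a->q1 q0-b->q2 q1-a->q3 q1-b->q4 q2-a->q5 q2-b->q6 q3-a->q7 q3-b->q8 q4-a->q9 q4-b->q10 q5-a->q11 q5-b->q12 q6-a->q13 q6-b->q14 q7-a->q7 q7-b->q8 q8-a->q9 q8-b->q10 q9-a->q11 q9-b->q12 q10-a->q13 q10-b->q14 q11-a->q7 q11-b->q8 q12-a->q9 q12-b->q10 q13-a->q11 q13-b->q12 q14-a->q13 q14-b->q14

Because acceptance depends on a position counted from the end, the machine has to buffer the most recent 3 symbols. Make each state the string of the last up-to-3 symbols read; on input `x` shift the window left and append `x`. Accept when the buffered window has length 3 and begins with `b`.
A 15-state machine:
          a    b  
>  q0     q1   q2 
   q1     q3   q4 
   q2     q5   q6 
   q3     q7   q8 
   q4     q9  q10 
   q5    q11  q12 
   q6    q13  q14 
   q7     q7   q8 
   q8     q9  q10 
   q9    q11  q12 
   q10   q13  q14 
 * q11    q7   q8 
 * q12    q9  q10 
 * q13   q11  q12 
 * q14   q13  q14 
(> = start, * = accepting)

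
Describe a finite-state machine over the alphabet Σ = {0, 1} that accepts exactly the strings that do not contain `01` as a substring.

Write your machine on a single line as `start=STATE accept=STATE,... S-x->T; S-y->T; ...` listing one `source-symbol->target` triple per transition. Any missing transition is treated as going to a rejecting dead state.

Track partial matches of the forbidden pattern `01`. State s2 is a dead state reached once `01` has occurred; every other state accepts. s0 means no part of `01` is currently matched.
With 3 states:
        0   1  
>* s0   s1  s0 
 * s1   s1  s2 
   s2   s2  s2 
(> = start, * = accepting)

start=s0; accept=s0,s1; s0-0->s1; s0-1->s0; s1-0->s1; s1-1->s2; s2-0->s2; s2-1->s2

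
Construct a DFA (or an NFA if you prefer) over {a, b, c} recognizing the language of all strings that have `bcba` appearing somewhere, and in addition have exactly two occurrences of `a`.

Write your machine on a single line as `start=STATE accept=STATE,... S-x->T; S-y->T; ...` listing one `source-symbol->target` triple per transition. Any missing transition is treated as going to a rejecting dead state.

Handle the two conditions separately and then intersect. The first has 5 states tracking whether and how much of `bcba` has been seen; the second has 4 states tracking the count of `a`s, saturating at 3. A product state is a pair (one from each), accepting exactly when both do.
With 19 states:
          a    b    c  
>  q0     q1   q2   q0 
   q1     q3   q4   q1 
   q2     q1   q2   q5 
   q3     q6   q7   q3 
   q4     q3   q4   q8 
   q5     q1   q9   q0 
   q6     q6  q10   q6 
   q7     q6   q7  q11 
   q8     q3  q12   q1 
   q9    q13   q2   q5 
   q10    q6  q10  q14 
   q11    q6  q15   q3 
   q12   q16   q4   q8 
   q13   q16  q13  q13 
   q14    q6  q17   q6 
   q15   q18   q7  q11 
 * q16   q18  q16  q16 
   q17   q18  q10  q14 
   q18   q18  q18  q18 
(> = start, * = accepting)

start=q0; accept=q16; q0-a->q1; q0-b->q2; q0-c->q0; q1-a->q3; q1-b->q4; q1-c->q1; q2-a->q1; q2-b->q2; q2-c->q5; q3-a->q6; q3-b->q7; q3-c->q3; q4-a->q3; q4-b->q4; q4-c->q8; q5-a->q1; q5-b->q9; q5-c->q0; q6-a->q6; q6-b->q10; q6-c->q6; q7-a->q6; q7-b->q7; q7-c->q11; q8-a->q3; q8-b->q12; q8-c->q1; q9-a->q13; q9-b->q2; q9-c->q5; q10-a->q6; q10-b->q10; q10-c->q14; q11-a->q6; q11-b->q15; q11-c->q3; q12-a->q16; q12-b->q4; q12-c->q8; q13-a->q16; q13-b->q13; q13-c->q13; q14-a->q6; q14-b->q17; q14-c->q6; q15-a->q18; q15-b->q7; q15-c->q11; q16-a->q18; q16-b->q16; q16-c->q16; q17-a->q18; q17-b->q10; q17-c->q14; q18-a->q18; q18-b->q18; q18-c->q18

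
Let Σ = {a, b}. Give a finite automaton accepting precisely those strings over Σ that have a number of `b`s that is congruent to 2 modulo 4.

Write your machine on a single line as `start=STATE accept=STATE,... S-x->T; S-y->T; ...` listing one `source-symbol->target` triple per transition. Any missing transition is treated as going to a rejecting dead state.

Keep the running count of `b`s modulo 4: each `b` advances along the cycle q0 → q1 → q2 → q3 → q0 while other symbols loop. Accept at q2.
4 states suffice.
        a   b  
>  q0   q0  q1 
   q1   q1  q2 
 * q2   q2  q3 
   q3   q3  q0 
(> = start, * = accepting)

start=q0; accept=q2; q0-a->q0; q0-b->q1; q1-a->q1; q1-b->q2; q2-a->q2; q2-b->q3; q3-a->q3; q3-b->q0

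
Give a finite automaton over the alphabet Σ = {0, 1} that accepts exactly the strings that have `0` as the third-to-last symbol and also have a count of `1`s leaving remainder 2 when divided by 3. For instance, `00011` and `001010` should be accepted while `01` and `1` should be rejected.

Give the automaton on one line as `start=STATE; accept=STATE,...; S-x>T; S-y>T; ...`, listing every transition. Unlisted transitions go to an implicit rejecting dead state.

Handle the two conditions separately and then intersect. One (15 states) tracks the last 3 symbols read; the other (3 states) tracks the count of `1`s modulo 3. Each combined state is a pair, one component from each; accept when both components accept. Minimizing collapses redundant product states.
14 states suffice.
          0    1  
>  s0     s1   s2 
   s1     s1   s3 
   s2     s4   s5 
   s3     s4   s6 
   s4     s7   s8 
   s5     s9   s0 
 * s6     s9   s0 
   s7     s7  s10 
   s8    s11   s0 
   s9    s12   s0 
 * s10   s11   s0 
 * s11   s12   s0 
   s12   s13   s0 
 * s13   s13   s0 
(> = start, * = accepting)

start=s0; accept=s6,s10,s11,s13; s0-0>s1; s0-1>s2; s1-0>s1; s1-1>s3; s2-0>s4; s2-1>s5; s3-0>s4; s3-1>s6; s4-0>s7; s4-1>s8; s5-0>s9; s5-1>s0; s6-0>s9; s6-1>s0; s7-0>s7; s7-1>s10; s8-0>s11; s8-1>s0; s9-0>s12; s9-1>s0; s10-0>s11; s10-1>s0; s11-0>s12; s11-1>s0; s12-0>s13; s12-1>s0; s13-0>s13; s13-1>s0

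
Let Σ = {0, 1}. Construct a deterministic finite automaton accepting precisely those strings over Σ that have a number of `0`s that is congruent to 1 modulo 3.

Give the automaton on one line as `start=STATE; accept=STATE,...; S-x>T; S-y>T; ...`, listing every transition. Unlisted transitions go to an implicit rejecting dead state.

start=q0; accept=q1; q0-0>q1; q0-1>q0; q1-0>q2; q1-1>q1; q2-0>q0; q2-1>q2

Keep the running count of `0`s modulo 3: each `0` advances along the cycle q0 → q1 → q2 → q0 while other symbols loop. Accept at q1.
        0   1  
>  q0   q1  q0 
 * q1   q2  q1 
   q2   q0  q2 
(> = start, * = accepting)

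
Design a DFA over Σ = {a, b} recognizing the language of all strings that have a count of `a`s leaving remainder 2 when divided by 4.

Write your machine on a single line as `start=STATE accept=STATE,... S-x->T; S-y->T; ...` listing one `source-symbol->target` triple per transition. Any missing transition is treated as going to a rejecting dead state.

start=q0; accept=q2; q0-a->q1; q0-b->q0; q1-a->q2; q1-b->q1; q2-a->q3; q2-b->q2; q3-a->q0; q3-b->q3

The only thing that matters is how many `a`s have appeared, reduced mod 4. Use one state per residue: q0 for 0, …, q3 for 3. Reading `a` moves to the next residue; anything else stays put. q2 is accepting.
A 4-state machine:
        a   b  
>  q0   q1  q0 
   q1   q2  q1 
 * q2   q3  q2 
   q3   q0  q3 
(> = start, * = accepting)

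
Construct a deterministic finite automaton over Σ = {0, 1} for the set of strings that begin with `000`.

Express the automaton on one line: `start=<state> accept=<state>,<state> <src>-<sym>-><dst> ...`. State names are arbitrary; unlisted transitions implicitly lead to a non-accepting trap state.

start=q0 accept=q3 q0-0->q1 q0-1->q4 q1-0->q2 q1-1->q4 q2-0->q3 q2-1->q4 q3-0->q3 q3-1->q3 q4-0->q4 q4-1->q4

Check the first 3 symbols one by one: q0 through q2 record how many have matched `000` so far; any wrong symbol goes to the dead state q4. After all 3 match we enter the accepting sink q3.
With 5 states:
        0   1  
>  q0   q1  q4 
   q1   q2  q4 
   q2   q3  q4 
 * q3   q3  q3 
   q4   q4  q4 
(> = start, * = accepting)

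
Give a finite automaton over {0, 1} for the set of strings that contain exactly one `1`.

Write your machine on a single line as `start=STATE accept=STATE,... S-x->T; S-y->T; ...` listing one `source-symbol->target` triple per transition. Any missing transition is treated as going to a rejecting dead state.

start=q0; accept=q1; q0-0->q0; q0-1->q1; q1-0->q1; q1-1->q2; q2-0->q2; q2-1->q2

Count `1`s, saturating at 2: state q0 means no `1` yet, q1 means one `1` seen, q2 means more than one. Each `1` increments (capped at q2); other symbols loop. Accept from {q1}.
With 3 states:
        0   1  
>  q0   q0  q1 
 * q1   q1  q2 
   q2   q2  q2 
(> = start, * = accepting)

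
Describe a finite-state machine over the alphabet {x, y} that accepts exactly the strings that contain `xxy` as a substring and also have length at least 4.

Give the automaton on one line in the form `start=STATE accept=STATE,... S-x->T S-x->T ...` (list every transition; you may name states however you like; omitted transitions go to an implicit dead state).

start=q0 accept=q11,q15 q0-x->q1 q0-y->q2 q1-x->q3 q1-y->q4 q2-x->q5 q2-y->q4 q3-x->q6 q3-y->q7 q4-x->q8 q4-y->q9 q5-x->q6 q5-y->q9 q6-x->q10 q6-y->q11 q7-x->q11 q7-y->q11 q8-x->q10 q8-y->q12 q9-x->q13 q9-y->q12 q10-x->q14 q10-y->q15 q11-x->q15 q11-y->q15 q12-x->q16 q12-y->q17 q13-x->q14 q13-y->q17 q14-x->q14 q14-y->q15 q15-x->q15 q15-y->q15 q16-x->q14 q16-y->q17 q17-x->q16 q17-y->q17

Run two small machines in parallel and take their product. The first has 4 states tracking whether and how much of `xxy` has been seen; the second has 6 states tracking the input length, saturating at 5. A product state is a pair (one from each), accepting exactly when both do.
With 18 states:
          x    y  
>  q0     q1   q2 
   q1     q3   q4 
   q2     q5   q4 
   q3     q6   q7 
   q4     q8   q9 
   q5     q6   q9 
   q6    q10  q11 
   q7    q11  q11 
   q8    q10  q12 
   q9    q13  q12 
   q10   q14  q15 
 * q11   q15  q15 
   q12   q16  q17 
   q13   q14  q17 
   q14   q14  q15 
 * q15   q15  q15 
   q16   q14  q17 
   q17   q16  q17 
(> = start, * = accepting)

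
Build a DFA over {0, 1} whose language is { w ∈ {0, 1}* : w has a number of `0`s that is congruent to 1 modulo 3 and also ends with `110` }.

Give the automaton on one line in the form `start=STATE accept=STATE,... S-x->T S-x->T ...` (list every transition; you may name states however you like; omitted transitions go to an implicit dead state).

Build one automaton per condition and run them in lockstep. The first has 3 states tracking the count of `0`s modulo 3; the second has 4 states tracking how much of the suffix `110` has currently been matched. A product state is a pair (one from each), accepting exactly when both do.
12 states suffice.
          0    1  
>  q0     q1   q2 
   q1     q3   q4 
   q2     q1   q5 
   q3     q0   q6 
   q4     q3   q7 
   q5     q8   q5 
   q6     q0   q9 
   q7    q10   q7 
 * q8     q3   q4 
   q9    q11   q9 
   q10    q0   q6 
   q11    q1   q2 
(> = start, * = accepting)

start=q0 accept=q8 q0-0->q1 q0-1->q2 q1-0->q3 q1-1->q4 q2-0->q1 q2-1->q5 q3-0->q0 q3-1->q6 q4-0->q3 q4-1->q7 q5-0->q8 q5-1->q5 q6-0->q0 q6-1->q9 q7-0->q10 q7-1->q7 q8-0->q3 q8-1->q4 q9-0->q11 q9-1->q9 q10-0->q0 q10-1->q6 q11-0->q1 q11-1->q2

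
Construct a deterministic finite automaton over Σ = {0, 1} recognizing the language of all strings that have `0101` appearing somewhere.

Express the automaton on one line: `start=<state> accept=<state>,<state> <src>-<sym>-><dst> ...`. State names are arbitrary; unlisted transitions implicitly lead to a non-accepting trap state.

start=A accept=E A-0->B A-1->A B-0->B B-1->C C-0->D C-1->A D-0->B D-1->E E-0->E E-1->E

Track how much of `0101` has been matched so far: state A is no progress, E is the absorbing accept state reached once `0101` has occurred. Intermediate states record partial matches; on a mismatch, fall back to the longest reusable overlap.
With 5 states:
       0  1 
>  A   B  A 
   B   B  C 
   C   D  A 
   D   B  E 
 * E   E  E 
(> = start, * = accepting)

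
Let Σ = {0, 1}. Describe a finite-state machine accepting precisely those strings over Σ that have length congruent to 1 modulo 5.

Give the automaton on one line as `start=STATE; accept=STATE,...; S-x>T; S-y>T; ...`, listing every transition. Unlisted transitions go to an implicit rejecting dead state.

Only the length mod 5 matters, so use a 5-cycle: from any state, every input symbol moves to the next state, wrapping E back to A. Mark B accepting.
5 states suffice.
       0  1 
>  A   B  B 
 * B   C  C 
   C   D  D 
   D   E  E 
   E   A  A 
(> = start, * = accepting)

start=A; accept=B; A-0>B; A-1>B; B-0>C; B-1>C; C-0>D; C-1>D; D-0>E; D-1>E; E-0>A; E-1>A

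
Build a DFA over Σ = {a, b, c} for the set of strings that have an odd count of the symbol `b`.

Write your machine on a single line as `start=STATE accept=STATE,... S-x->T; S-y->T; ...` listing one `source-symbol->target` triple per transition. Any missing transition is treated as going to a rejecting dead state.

Keep the running count of `b`s modulo 2: each `b` advances along the cycle s0 → s1 → s0 while other symbols loop. Accept at s1.
        a   b   c  
>  s0   s0  s1  s0 
 * s1   s1  s0  s1 
(> = start, * = accepting)

start=s0; accept=s1; s0-a->s0; s0-b->s1; s0-c->s0; s1-a->s1; s1-b->s0; s1-c->s1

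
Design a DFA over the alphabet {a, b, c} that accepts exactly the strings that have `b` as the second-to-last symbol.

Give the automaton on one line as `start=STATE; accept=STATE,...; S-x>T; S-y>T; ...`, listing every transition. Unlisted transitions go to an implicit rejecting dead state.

start=q0; accept=q7,q8,q9; q0-a>q1; q0-b>q2; q0-c>q3; q1-a>q4; q1-b>q5; q1-c>q6; q2-a>q7; q2-b>q8; q2-c>q9; q3-a>q10; q3-b>q11; q3-c>q12; q4-a>q4; q4-b>q5; q4-c>q6; q5-a>q7; q5-b>q8; q5-c>q9; q6-a>q10; q6-b>q11; q6-c>q12; q7-a>q4; q7-b>q5; q7-c>q6; q8-a>q7; q8-b>q8; q8-c>q9; q9-a>q10; q9-b>q11; q9-c>q12; q10-a>q4; q10-b>q5; q10-c>q6; q11-a>q7; q11-b>q8; q11-c>q9; q12-a>q10; q12-b>q11; q12-c>q12

Because acceptance depends on a position counted from the end, the machine has to buffer the most recent 2 symbols. Make each state the string of the last up-to-2 symbols read; on input `x` shift the window left and append `x`. Accept when the buffered window has length 2 and begins with `b`.
13 states suffice.
          a    b    c  
>  q0     q1   q2   q3 
   q1     q4   q5   q6 
   q2     q7   q8   q9 
   q3    q10  q11  q12 
   q4     q4   q5   q6 
   q5     q7   q8   q9 
   q6    q10  q11  q12 
 * q7     q4   q5   q6 
 * q8     q7   q8   q9 
 * q9    q10  q11  q12 
   q10    q4   q5   q6 
   q11    q7   q8   q9 
   q12   q10  q11  q12 
(> = start, * = accepting)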